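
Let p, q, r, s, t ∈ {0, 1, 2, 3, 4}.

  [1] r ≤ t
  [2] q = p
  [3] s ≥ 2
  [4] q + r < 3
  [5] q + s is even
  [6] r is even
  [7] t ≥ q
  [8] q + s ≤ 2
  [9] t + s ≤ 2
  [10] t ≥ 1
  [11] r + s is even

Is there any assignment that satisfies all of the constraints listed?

From constraint 10: t ≥ 1. From constraint 3: s ≥ 2. Hence t + s ≥ 3. But constraint 9 requires t + s ≤ 2, and 2 < 3. Contradiction.

Unsatisfiable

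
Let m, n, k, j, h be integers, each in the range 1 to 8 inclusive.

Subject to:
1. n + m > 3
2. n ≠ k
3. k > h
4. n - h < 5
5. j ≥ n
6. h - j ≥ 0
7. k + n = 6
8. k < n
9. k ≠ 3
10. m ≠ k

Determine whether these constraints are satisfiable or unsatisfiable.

Constraints 3, 5, 6, and 8 give h < k, k < n, n ≤ j, j ≤ h. Chaining: h < k < n ≤ j ≤ h, which forces h < h — impossible.

Unsatisfiable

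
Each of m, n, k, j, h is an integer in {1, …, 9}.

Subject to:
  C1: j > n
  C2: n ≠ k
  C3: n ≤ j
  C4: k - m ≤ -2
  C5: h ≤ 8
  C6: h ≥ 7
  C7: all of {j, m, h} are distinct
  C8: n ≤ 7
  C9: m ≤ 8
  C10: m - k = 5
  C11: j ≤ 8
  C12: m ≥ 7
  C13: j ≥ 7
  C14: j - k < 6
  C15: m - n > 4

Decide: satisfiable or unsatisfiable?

Unsatisfiable

Constraints 5, 6, 9, 11, 12, and 13 confine each of j, m, h to the 2 values {7, 8}.
Constraint 7 requires all 3 of them to be distinct, but only 2 values are available — impossible by the pigeonhole principle.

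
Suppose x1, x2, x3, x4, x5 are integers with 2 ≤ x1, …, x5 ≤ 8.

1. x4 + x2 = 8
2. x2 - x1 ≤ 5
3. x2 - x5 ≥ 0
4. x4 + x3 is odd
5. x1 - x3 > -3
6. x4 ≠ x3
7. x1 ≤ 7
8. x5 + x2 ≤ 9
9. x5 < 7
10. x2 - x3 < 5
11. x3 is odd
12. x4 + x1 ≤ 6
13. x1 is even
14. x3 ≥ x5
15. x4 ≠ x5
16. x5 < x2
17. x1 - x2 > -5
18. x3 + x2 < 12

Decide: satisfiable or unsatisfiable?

Take x1 = 2, x2 = 6, x3 = 3, x4 = 2, x5 = 3. Then constraint 1: x4 + x2 = 8; constraint 2: x2 - x1 = 4; constraint 3: x2 - x5 = 3, and every other listed constraint is also met.

Satisfiable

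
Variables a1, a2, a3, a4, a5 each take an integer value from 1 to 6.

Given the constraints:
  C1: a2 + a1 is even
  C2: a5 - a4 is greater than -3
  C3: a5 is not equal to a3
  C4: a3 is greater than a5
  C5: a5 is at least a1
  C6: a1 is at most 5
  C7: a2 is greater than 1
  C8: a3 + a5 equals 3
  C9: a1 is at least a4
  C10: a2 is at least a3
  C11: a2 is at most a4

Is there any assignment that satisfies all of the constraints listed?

Unsatisfiable

Constraints 4, 5, 9, 10, and 11 give a5 < a3, a3 ≤ a2, a2 ≤ a4, a4 ≤ a1, a1 ≤ a5. Chaining: a5 < a3 ≤ a2 ≤ a4 ≤ a1 ≤ a5, which forces a5 < a5 — impossible.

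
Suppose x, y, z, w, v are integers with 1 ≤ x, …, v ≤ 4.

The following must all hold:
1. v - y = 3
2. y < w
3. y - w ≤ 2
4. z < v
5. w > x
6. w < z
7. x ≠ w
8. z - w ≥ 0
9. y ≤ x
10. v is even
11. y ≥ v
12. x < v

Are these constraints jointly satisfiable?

Constraints 4, 5, 6, 9, and 11 give y ≤ x, x < w, w < z, z < v, v ≤ y. Chaining: y ≤ x < w < z < v ≤ y, which forces y < y — impossible.

Unsatisfiable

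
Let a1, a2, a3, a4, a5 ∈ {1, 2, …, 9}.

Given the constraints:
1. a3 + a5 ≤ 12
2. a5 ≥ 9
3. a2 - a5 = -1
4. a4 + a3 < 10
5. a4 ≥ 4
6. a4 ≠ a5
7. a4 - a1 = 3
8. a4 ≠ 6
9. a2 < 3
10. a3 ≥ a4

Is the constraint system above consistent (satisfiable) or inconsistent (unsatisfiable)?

From constraints 5 and 10: a3 ≥ a4 ≥ 4. From constraint 2: a5 ≥ 9. Hence a3 + a5 ≥ 13. But constraint 1 requires a3 + a5 ≤ 12, and 12 < 13. Contradiction.

Unsatisfiable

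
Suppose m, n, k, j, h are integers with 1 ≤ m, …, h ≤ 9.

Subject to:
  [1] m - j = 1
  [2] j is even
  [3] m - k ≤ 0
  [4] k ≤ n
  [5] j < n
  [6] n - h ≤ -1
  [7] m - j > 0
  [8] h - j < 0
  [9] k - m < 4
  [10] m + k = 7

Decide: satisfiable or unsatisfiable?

Unsatisfiable

Constraints 3, 4, 6, 7, and 8 give n < h, h < j, j < m, m ≤ k, k ≤ n. Chaining: n < h < j < m ≤ k ≤ n, which forces n < n — impossible.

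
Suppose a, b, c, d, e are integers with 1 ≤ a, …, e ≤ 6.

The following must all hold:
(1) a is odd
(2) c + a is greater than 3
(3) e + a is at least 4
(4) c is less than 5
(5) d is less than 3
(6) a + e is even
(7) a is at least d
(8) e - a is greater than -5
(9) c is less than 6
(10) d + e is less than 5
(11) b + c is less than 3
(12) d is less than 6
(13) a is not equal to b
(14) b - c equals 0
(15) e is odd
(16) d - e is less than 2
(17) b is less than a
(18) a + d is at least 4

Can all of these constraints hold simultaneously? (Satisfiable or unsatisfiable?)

The assignment a = 3, b = 1, c = 1, d = 1, e = 1 works:
  constraint 2 holds since c + a = 4.
  constraint 3 holds since e + a = 4.
The rest check out directly.

Satisfiable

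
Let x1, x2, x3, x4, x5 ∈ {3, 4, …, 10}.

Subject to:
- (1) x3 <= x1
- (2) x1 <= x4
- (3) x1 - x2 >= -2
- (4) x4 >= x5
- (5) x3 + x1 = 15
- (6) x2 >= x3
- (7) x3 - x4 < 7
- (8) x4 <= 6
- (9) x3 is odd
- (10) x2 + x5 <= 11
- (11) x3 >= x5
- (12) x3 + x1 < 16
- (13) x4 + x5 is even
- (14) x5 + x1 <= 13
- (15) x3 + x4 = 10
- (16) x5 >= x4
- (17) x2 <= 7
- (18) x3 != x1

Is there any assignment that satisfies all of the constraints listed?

Unsatisfiable

From constraints 6 and 17: x3 ≤ x2 ≤ 7. From constraints 2 and 8: x1 ≤ x4 ≤ 6. Hence x3 + x1 ≤ 13. But constraint 5 requires x3 + x1 = 15, and 15 > 13. Contradiction.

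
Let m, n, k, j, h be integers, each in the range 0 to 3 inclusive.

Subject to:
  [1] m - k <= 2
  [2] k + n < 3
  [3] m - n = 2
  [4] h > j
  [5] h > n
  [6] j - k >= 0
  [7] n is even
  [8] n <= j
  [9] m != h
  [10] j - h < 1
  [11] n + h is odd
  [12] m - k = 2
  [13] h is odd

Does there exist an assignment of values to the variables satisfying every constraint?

Satisfiable

One satisfying assignment is m = 2, n = 0, k = 0, j = 0, h = 1.
For the less obvious constraints — constraint 1: m - k = 2; constraint 2: k + n = 0; constraint 3: m - n = 2 — and the others hold by inspection.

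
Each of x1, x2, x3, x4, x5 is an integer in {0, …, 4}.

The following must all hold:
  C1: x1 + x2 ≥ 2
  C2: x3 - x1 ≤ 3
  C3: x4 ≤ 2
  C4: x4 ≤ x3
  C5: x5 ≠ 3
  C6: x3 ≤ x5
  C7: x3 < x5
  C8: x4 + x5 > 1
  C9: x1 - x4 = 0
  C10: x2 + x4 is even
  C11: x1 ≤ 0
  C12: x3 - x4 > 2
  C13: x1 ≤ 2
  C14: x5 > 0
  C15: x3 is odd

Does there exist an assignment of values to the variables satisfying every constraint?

Try x1 = 0, x2 = 4, x3 = 3, x4 = 0, x5 = 4.
Check constraint 1: x1 + x2 = 4; constraint 2: x3 - x1 = 3. The remaining constraints are straightforward to verify.

Satisfiable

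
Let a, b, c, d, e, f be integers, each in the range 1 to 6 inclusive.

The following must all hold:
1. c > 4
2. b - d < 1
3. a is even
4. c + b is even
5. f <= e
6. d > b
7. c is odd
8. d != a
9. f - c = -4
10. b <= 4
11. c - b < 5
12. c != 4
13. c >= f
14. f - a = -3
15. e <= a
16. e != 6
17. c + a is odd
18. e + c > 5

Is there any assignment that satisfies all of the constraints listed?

Satisfiable

One satisfying assignment is a = 4, b = 1, c = 5, d = 3, e = 1, f = 1.
For the less obvious constraints — constraint 2: b - d = -2; constraint 9: f - c = -4 — and the others hold by inspection.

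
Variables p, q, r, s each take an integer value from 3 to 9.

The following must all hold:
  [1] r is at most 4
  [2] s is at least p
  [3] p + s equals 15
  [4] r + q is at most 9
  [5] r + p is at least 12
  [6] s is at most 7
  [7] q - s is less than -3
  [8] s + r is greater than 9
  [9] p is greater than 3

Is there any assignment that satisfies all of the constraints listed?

Unsatisfiable

From constraint 1: r ≤ 4. From constraints 2 and 6: p ≤ s ≤ 7. Hence r + p ≤ 11. But constraint 5 requires r + p ≥ 12, and 12 > 11. Contradiction.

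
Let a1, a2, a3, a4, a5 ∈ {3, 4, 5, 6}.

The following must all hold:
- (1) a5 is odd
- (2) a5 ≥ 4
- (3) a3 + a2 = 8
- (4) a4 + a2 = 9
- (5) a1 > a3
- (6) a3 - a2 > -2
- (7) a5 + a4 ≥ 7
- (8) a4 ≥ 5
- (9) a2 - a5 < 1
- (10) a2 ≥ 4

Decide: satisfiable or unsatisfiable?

Satisfiable

Try a1 = 5, a2 = 4, a3 = 4, a4 = 5, a5 = 5.
Check constraint 3: a3 + a2 = 8; constraint 4: a4 + a2 = 9; constraint 6: a3 - a2 = 0. The remaining constraints are straightforward to verify.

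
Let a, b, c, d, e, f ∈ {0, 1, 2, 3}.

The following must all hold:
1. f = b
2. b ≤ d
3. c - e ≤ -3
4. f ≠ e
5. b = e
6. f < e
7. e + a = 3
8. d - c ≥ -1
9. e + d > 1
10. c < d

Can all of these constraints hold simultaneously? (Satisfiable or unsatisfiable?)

Unsatisfiable

From constraints 1 and 5, f = b = e, so f = e. But constraint 4 says f ≠ e. Contradiction.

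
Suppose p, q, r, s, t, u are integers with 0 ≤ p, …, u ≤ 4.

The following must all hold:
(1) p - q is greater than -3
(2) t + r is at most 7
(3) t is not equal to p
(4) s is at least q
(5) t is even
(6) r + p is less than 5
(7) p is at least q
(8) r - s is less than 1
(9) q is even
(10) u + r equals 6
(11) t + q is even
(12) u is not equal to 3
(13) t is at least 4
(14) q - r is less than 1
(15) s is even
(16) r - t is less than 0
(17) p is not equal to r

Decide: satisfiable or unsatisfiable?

Setting (p, q, r, s, t, u) = (0, 0, 2, 4, 4, 4) satisfies everything: constraint 1: p - q = 0; constraint 2: t + r = 6; constraint 6: r + p = 2, and the others follow.

Satisfiable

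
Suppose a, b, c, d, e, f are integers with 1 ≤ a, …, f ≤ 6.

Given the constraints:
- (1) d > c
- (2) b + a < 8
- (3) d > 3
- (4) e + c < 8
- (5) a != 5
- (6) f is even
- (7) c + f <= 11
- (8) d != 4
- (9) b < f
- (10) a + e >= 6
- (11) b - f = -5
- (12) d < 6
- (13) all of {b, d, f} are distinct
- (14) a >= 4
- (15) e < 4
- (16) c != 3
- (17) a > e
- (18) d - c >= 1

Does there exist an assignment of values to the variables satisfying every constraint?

Try a = 6, b = 1, c = 4, d = 5, e = 1, f = 6.
Check constraint 2: b + a = 7; constraint 4: e + c = 5; constraint 7: c + f = 10. The remaining constraints are straightforward to verify.

Satisfiable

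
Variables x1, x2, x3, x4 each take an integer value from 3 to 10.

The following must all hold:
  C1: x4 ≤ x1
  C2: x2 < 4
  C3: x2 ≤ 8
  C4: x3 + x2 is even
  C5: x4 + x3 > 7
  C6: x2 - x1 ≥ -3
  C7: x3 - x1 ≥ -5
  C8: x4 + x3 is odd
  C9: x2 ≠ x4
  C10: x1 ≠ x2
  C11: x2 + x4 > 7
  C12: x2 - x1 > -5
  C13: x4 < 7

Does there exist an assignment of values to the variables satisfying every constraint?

Setting (x1, x2, x3, x4) = (6, 3, 3, 6) satisfies everything: constraint 5: x4 + x3 = 9; constraint 6: x2 - x1 = -3; constraint 7: x3 - x1 = -3, and the others follow.

Satisfiable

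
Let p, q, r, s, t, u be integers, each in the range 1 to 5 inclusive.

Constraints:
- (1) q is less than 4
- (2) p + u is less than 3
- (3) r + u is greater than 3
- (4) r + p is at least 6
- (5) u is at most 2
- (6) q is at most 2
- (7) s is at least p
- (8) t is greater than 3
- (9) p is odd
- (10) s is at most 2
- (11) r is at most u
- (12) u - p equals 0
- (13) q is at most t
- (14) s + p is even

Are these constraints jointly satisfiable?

From constraints 5 and 11: r ≤ u ≤ 2. From constraints 7 and 10: p ≤ s ≤ 2. Hence r + p ≤ 4. But constraint 4 requires r + p ≥ 6, and 6 > 4. Contradiction.

Unsatisfiable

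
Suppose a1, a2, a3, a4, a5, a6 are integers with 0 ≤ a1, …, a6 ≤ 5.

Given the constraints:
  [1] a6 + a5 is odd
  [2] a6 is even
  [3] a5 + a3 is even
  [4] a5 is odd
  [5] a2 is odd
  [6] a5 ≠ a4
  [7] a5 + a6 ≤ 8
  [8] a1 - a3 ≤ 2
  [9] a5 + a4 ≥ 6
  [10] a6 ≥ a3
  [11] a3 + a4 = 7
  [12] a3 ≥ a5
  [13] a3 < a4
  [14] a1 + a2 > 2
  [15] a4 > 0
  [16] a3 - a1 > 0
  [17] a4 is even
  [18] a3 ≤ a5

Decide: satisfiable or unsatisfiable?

The assignment a1 = 2, a2 = 3, a3 = 3, a4 = 4, a5 = 3, a6 = 4 works:
  constraint 7 holds since a5 + a6 = 7.
  constraint 8 holds since a1 - a3 = -1.
  constraint 9 holds since a5 + a4 = 7.
The rest check out directly.

Satisfiable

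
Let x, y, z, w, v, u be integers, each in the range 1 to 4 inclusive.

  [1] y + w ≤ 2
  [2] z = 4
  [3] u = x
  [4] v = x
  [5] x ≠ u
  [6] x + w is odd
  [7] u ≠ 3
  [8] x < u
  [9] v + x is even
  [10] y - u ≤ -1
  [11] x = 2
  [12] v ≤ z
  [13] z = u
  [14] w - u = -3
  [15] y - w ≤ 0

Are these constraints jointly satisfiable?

Unsatisfiable

Constraint 2 fixes z = 4 and constraint 11 fixes x = 2. Constraints 3 and 13 give z = u = x, so z = x. But 4 ≠ 2 — contradiction.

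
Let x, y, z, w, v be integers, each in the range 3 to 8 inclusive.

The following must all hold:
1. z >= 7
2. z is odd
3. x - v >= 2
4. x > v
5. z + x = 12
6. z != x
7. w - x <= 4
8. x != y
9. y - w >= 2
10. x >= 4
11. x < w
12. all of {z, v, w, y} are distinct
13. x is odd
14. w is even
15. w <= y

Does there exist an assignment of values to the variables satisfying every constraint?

Satisfiable

Setting (x, y, z, w, v) = (5, 8, 7, 6, 3) satisfies everything: constraint 3: x - v = 2; constraint 5: z + x = 12; constraint 7: w - x = 1, and the others follow.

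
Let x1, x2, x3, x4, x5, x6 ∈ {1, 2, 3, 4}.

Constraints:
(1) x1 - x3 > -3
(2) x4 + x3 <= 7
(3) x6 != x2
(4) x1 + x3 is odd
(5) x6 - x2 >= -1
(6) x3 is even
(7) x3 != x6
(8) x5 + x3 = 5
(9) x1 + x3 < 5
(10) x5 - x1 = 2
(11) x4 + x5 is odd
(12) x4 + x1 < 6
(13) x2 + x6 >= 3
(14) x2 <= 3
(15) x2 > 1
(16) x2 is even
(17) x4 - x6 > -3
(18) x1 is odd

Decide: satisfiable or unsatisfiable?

Satisfiable

Take x1 = 1, x2 = 2, x3 = 2, x4 = 4, x5 = 3, x6 = 4. Then constraint 1: x1 - x3 = -1; constraint 2: x4 + x3 = 6, and every other listed constraint is also met.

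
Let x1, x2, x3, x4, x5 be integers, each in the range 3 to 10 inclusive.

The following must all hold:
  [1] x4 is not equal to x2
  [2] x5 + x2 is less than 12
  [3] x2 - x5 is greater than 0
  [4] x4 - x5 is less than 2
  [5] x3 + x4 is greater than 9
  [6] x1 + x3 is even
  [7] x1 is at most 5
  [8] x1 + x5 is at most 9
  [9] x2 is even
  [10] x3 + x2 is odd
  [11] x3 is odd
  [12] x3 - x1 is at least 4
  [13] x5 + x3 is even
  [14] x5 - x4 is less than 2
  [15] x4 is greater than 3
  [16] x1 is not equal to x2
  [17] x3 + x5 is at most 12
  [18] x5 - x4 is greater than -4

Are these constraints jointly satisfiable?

Satisfiable

Take x1 = 3, x2 = 6, x3 = 7, x4 = 4, x5 = 3. Then constraint 2: x5 + x2 = 9; constraint 3: x2 - x5 = 3; constraint 4: x4 - x5 = 1, and every other listed constraint is also met.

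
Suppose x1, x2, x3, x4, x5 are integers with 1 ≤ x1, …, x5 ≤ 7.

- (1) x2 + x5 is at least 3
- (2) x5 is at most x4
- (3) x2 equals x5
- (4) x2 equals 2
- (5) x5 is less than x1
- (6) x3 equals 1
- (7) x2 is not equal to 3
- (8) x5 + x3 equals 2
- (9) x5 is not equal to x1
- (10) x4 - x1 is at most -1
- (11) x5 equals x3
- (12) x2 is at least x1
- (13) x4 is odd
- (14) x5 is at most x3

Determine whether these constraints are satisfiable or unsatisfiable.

Constraint 4 fixes x2 = 2 and constraint 6 fixes x3 = 1. Constraints 3 and 11 give x2 = x5 = x3, so x2 = x3. But 2 ≠ 1 — contradiction.

Unsatisfiable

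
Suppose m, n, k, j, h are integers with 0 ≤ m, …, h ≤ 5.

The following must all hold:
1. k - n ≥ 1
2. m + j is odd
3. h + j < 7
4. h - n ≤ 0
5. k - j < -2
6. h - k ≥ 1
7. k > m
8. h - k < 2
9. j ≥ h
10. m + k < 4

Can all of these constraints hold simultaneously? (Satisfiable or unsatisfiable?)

Unsatisfiable

Constraints 1, 4, and 6 give h − k ≥ 1, k − n ≥ 1, n − h ≥ 0.
Adding all 3 inequalities: the left sides telescope to 0, and the right sides sum to 1 + 1 + 0 = 2. So 0 ≥ 2, which is false.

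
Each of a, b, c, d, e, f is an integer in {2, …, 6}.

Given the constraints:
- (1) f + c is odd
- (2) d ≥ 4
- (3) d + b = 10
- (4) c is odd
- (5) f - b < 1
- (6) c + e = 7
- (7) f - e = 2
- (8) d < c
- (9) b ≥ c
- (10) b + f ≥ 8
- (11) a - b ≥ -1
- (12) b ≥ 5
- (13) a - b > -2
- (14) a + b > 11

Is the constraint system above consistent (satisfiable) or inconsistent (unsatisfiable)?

One satisfying assignment is a = 6, b = 6, c = 5, d = 4, e = 2, f = 4.
For the less obvious constraints — constraint 3: d + b = 10; constraint 5: f - b = -2; constraint 6: c + e = 7 — and the others hold by inspection.

Satisfiable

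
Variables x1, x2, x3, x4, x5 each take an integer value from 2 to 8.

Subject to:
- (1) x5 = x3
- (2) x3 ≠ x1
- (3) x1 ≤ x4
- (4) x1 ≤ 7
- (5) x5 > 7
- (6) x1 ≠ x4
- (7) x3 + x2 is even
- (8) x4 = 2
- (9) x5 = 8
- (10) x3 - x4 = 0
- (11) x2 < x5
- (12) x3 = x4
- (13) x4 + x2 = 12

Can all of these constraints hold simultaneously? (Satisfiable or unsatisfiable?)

Constraint 9 fixes x5 = 8 and constraint 8 fixes x4 = 2. Constraints 1 and 12 give x5 = x3 = x4, so x5 = x4. But 8 ≠ 2 — contradiction.

Unsatisfiable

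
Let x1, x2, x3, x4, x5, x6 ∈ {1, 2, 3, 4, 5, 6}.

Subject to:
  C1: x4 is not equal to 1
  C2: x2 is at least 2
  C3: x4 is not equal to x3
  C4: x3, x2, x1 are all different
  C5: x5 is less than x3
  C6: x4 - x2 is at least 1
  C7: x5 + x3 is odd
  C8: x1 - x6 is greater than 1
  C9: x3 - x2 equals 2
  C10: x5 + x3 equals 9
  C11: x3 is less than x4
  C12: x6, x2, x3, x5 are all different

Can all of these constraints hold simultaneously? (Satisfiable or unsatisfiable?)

Satisfiable

One satisfying assignment is x1 = 4, x2 = 3, x3 = 5, x4 = 6, x5 = 4, x6 = 1.
For the less obvious constraints — constraint 6: x4 - x2 = 3; constraint 8: x1 - x6 = 3; constraint 9: x3 - x2 = 2 — and the others hold by inspection.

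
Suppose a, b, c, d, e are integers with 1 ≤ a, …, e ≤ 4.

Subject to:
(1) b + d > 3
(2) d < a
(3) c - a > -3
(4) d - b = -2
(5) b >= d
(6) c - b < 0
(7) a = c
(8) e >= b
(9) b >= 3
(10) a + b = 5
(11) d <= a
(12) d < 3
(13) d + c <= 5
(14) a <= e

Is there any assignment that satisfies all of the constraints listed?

Try a = 2, b = 3, c = 2, d = 1, e = 4.
Check constraint 1: b + d = 4; constraint 3: c - a = 0. The remaining constraints are straightforward to verify.

Satisfiable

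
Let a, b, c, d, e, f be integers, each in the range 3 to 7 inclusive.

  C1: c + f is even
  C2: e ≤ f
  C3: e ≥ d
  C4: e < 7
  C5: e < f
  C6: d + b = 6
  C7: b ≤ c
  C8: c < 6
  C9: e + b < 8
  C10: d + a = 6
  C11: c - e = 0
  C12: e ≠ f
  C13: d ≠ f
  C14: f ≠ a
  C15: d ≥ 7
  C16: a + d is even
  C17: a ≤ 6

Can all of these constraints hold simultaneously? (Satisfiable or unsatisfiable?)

Unsatisfiable

From constraints 3 and 15: e ≥ d and d ≥ 7, so e ≥ 7. From constraint 4: e ≤ 6. But 6 < 7, so no value of e works.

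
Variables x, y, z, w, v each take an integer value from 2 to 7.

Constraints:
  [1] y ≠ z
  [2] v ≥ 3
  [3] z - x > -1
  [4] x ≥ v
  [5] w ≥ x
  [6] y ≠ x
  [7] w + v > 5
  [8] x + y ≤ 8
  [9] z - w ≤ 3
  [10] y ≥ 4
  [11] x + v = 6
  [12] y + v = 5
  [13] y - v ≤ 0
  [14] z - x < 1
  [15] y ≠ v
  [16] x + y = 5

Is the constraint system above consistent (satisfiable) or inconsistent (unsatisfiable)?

Unsatisfiable

From constraints 2 and 4: x ≥ v ≥ 3. From constraint 10: y ≥ 4. Hence x + y ≥ 7. But constraint 16 requires x + y = 5, and 5 < 7. Contradiction.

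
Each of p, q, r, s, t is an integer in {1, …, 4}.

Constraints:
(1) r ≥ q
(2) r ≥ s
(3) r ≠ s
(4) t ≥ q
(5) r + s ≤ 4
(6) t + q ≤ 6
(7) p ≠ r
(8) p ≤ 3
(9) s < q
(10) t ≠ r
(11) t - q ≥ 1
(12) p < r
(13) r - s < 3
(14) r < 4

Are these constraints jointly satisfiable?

Satisfiable

Take p = 1, q = 2, r = 3, s = 1, t = 4. Then constraint 5: r + s = 4; constraint 6: t + q = 6, and every other listed constraint is also met.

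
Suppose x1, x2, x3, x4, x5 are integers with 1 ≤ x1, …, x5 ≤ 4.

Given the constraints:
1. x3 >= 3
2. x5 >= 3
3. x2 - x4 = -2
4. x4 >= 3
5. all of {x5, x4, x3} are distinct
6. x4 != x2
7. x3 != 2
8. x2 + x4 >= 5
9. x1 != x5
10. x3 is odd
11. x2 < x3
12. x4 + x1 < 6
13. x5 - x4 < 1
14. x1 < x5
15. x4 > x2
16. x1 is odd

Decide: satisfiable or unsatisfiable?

Constraints 1, 2, and 4 confine each of x5, x4, x3 to the 2 values {3, 4} (the domain already gives each ≤ 4).
Constraint 5 requires all 3 of them to be distinct, but only 2 values are available — impossible by the pigeonhole principle.

Unsatisfiable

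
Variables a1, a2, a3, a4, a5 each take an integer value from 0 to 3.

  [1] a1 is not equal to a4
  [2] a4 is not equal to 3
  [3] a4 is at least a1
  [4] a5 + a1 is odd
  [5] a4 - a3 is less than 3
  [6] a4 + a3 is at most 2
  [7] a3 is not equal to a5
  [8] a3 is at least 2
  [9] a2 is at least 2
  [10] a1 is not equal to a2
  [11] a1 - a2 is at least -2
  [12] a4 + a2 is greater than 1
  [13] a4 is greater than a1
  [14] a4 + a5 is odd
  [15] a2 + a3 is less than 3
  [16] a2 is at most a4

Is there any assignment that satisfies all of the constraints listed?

Unsatisfiable

From constraints 9 and 16: a4 ≥ a2 ≥ 2. From constraint 8: a3 ≥ 2. Hence a4 + a3 ≥ 4. But constraint 6 requires a4 + a3 ≤ 2, and 2 < 4. Contradiction.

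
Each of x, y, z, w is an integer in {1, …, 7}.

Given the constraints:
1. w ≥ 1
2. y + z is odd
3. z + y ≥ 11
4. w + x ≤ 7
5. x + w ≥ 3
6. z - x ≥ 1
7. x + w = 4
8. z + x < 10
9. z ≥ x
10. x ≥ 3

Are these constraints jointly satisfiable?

Satisfiable

Try x = 3, y = 7, z = 4, w = 1.
Check constraint 3: z + y = 11; constraint 4: w + x = 4. The remaining constraints are straightforward to verify.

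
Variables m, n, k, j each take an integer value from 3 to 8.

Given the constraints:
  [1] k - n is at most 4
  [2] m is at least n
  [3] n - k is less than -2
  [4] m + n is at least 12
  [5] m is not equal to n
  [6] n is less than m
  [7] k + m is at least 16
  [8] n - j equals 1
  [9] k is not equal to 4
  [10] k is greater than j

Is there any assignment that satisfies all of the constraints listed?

Satisfiable

Setting (m, n, k, j) = (8, 5, 8, 4) satisfies everything: constraint 1: k - n = 3; constraint 3: n - k = -3, and the others follow.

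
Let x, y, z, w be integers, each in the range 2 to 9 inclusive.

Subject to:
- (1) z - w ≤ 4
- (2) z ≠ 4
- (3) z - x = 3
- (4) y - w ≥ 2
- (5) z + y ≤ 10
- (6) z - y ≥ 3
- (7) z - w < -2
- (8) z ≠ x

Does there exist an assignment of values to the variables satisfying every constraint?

Unsatisfiable

Constraints 1, 4, and 6 give z − y ≥ 3, y − w ≥ 2, w − z ≥ -4.
Adding all 3 inequalities: the left sides telescope to 0, and the right sides sum to 3 + 2 + (-4) = 1. So 0 ≥ 1, which is false.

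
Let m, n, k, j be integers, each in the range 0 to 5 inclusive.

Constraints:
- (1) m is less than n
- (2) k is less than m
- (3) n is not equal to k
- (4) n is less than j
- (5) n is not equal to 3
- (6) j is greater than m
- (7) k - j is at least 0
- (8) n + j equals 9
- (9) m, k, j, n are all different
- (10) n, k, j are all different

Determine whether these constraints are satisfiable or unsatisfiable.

Unsatisfiable

Constraints 1, 2, 4, and 7 give n < j, j ≤ k, k < m, m < n. Chaining: n < j ≤ k < m < n, which forces n < n — impossible.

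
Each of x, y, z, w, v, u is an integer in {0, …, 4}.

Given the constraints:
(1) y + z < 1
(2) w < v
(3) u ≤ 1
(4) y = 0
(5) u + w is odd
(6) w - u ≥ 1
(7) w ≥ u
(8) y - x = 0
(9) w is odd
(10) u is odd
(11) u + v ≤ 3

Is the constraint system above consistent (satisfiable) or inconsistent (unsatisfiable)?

Constraint 10 makes u odd and constraint 9 makes w odd, so u + w must be even. Constraint 5 says u + w is odd — contradiction.

Unsatisfiable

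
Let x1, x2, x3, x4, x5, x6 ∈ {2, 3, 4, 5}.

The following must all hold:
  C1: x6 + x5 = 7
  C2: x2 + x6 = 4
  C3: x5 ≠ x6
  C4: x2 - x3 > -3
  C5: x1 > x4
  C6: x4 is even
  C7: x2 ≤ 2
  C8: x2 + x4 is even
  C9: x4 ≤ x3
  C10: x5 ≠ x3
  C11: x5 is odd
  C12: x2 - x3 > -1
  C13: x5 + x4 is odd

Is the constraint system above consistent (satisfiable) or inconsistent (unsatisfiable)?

Try x1 = 3, x2 = 2, x3 = 2, x4 = 2, x5 = 5, x6 = 2.
Check constraint 1: x6 + x5 = 7; constraint 2: x2 + x6 = 4. The remaining constraints are straightforward to verify.

Satisfiable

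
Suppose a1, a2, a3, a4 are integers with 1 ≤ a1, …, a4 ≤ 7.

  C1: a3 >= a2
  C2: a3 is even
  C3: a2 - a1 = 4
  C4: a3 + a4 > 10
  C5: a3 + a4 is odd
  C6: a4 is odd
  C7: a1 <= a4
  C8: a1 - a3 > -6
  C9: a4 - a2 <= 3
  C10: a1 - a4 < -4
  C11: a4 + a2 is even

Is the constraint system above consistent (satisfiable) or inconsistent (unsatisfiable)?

One satisfying assignment is a1 = 1, a2 = 5, a3 = 6, a4 = 7.
For the less obvious constraints — constraint 3: a2 - a1 = 4; constraint 4: a3 + a4 = 13; constraint 8: a1 - a3 = -5 — and the others hold by inspection.

Satisfiable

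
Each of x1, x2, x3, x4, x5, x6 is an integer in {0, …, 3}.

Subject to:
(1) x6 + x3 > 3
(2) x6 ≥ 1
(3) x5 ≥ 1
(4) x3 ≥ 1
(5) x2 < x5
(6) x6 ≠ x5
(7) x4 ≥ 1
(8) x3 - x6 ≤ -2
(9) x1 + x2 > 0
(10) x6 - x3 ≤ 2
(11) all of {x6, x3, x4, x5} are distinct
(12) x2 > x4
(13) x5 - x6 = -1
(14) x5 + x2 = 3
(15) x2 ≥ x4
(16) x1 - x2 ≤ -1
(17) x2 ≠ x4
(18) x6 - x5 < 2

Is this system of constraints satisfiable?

Constraints 2, 3, 4, and 7 confine each of x6, x3, x4, x5 to the 3 values {1, …, 3} (the domain already gives each ≤ 3).
Constraint 11 requires all 4 of them to be distinct, but only 3 values are available — impossible by the pigeonhole principle.

Unsatisfiable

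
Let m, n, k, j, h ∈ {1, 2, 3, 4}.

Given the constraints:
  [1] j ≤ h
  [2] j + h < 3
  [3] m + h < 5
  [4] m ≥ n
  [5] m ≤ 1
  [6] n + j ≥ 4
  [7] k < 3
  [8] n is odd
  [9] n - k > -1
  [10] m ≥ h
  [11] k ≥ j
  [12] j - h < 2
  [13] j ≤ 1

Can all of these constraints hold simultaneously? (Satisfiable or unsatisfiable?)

Unsatisfiable

From constraints 4 and 5: n ≤ m ≤ 1. From constraint 13: j ≤ 1. Hence n + j ≤ 2. But constraint 6 requires n + j ≥ 4, and 4 > 2. Contradiction.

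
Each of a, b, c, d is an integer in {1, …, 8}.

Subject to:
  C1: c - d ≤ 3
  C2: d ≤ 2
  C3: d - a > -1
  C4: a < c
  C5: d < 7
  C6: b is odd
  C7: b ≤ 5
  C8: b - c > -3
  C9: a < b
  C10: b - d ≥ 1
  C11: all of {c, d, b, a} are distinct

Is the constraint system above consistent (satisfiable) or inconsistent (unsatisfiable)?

Satisfiable

One satisfying assignment is a = 1, b = 3, c = 4, d = 2.
For the less obvious constraints — constraint 1: c - d = 2; constraint 3: d - a = 1 — and the others hold by inspection.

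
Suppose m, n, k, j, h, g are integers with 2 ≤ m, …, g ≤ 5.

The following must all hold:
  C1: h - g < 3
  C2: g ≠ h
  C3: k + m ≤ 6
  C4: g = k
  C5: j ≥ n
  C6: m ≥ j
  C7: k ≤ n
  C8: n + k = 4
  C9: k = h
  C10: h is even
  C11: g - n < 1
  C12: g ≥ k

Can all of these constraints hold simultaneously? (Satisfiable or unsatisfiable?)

Unsatisfiable

From constraints 4 and 9, g = k = h, so g = h. But constraint 2 says g ≠ h. Contradiction.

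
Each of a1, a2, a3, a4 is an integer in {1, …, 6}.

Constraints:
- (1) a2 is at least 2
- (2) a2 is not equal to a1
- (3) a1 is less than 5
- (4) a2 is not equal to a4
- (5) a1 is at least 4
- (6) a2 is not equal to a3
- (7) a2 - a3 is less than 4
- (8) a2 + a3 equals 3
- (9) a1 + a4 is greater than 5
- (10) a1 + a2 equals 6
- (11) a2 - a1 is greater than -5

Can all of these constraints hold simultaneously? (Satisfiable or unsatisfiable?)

Setting (a1, a2, a3, a4) = (4, 2, 1, 4) satisfies everything: constraint 7: a2 - a3 = 1; constraint 8: a2 + a3 = 3, and the others follow.

Satisfiable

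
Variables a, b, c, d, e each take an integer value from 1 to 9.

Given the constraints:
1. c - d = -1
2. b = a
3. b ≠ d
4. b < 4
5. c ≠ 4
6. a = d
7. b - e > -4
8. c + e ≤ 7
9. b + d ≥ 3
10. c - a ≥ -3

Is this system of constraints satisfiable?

From constraints 2 and 6, b = a = d, so b = d. But constraint 3 says b ≠ d. Contradiction.

Unsatisfiable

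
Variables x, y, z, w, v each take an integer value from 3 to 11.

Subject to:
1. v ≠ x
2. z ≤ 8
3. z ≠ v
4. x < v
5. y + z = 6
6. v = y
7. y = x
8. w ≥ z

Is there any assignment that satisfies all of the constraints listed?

Unsatisfiable

From constraints 6 and 7, v = y = x, so v = x. But constraint 1 says v ≠ x. Contradiction.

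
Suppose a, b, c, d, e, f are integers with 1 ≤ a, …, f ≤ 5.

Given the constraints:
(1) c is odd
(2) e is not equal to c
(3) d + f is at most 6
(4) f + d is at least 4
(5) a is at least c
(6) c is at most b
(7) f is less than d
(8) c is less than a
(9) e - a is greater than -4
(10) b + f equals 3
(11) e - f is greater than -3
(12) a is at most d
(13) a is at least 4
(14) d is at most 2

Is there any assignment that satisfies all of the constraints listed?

From constraint 13: a ≥ 4. From constraints 12 and 14: a ≤ d and d ≤ 2, so a ≤ 2. But 2 < 4, so no value of a works.

Unsatisfiable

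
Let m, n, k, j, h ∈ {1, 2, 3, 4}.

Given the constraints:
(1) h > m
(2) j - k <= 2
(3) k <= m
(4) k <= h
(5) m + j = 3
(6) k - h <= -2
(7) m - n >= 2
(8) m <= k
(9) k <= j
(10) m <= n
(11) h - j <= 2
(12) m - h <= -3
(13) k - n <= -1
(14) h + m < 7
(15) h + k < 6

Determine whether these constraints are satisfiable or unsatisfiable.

Unsatisfiable

Constraints 2, 7, 11, 12, and 13 give m − n ≥ 2, n − k ≥ 1, k − j ≥ -2, j − h ≥ -2, h − m ≥ 3.
Adding all 5 inequalities: the left sides telescope to 0, and the right sides sum to 2 + 1 + (-2) + (-2) + 3 = 2. So 0 ≥ 2, which is false.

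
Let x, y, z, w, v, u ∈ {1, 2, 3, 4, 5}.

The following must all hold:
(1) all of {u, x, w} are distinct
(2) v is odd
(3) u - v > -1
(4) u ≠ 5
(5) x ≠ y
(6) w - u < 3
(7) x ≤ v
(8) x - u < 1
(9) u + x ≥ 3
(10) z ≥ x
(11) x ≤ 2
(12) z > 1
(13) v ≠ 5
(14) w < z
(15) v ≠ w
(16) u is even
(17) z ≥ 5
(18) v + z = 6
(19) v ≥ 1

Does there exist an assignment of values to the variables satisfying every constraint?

Try x = 1, y = 2, z = 5, w = 3, v = 1, u = 2.
Check constraint 3: u - v = 1; constraint 6: w - u = 1. The remaining constraints are straightforward to verify.

Satisfiable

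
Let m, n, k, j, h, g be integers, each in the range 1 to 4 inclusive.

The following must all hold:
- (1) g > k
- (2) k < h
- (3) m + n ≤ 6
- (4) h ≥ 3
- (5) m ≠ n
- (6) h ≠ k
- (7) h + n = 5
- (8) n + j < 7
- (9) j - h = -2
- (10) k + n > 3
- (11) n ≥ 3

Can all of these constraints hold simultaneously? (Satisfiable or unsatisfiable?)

Unsatisfiable

From constraint 4: h ≥ 3. From constraint 11: n ≥ 3. Hence h + n ≥ 6. But constraint 7 requires h + n = 5, and 5 < 6. Contradiction.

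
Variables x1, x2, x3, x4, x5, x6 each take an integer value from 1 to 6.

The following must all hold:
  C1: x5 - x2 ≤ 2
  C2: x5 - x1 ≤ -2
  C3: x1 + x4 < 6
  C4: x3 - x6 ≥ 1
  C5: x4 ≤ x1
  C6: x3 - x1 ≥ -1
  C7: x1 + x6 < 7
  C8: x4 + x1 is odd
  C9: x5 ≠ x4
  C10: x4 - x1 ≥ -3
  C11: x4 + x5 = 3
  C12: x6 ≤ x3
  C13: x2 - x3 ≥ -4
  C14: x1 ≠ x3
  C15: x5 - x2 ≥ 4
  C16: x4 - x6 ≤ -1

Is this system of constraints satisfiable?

Constraints 2, 4, 10, 13, 15, and 16 give x2 − x3 ≥ -4, x3 − x6 ≥ 1, x6 − x4 ≥ 1, x4 − x1 ≥ -3, x1 − x5 ≥ 2, x5 − x2 ≥ 4.
Adding all 6 inequalities: the left sides telescope to 0, and the right sides sum to (-4) + 1 + 1 + (-3) + 2 + 4 = 1. So 0 ≥ 1, which is false.

Unsatisfiable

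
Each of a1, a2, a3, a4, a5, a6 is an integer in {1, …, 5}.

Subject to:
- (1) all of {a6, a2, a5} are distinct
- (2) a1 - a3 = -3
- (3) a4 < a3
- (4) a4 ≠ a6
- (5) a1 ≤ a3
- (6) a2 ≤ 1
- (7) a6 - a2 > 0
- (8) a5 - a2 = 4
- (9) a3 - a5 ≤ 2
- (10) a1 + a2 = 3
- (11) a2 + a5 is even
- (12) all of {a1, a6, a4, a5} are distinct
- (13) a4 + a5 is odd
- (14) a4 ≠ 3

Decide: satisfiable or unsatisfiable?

Satisfiable

Try a1 = 2, a2 = 1, a3 = 5, a4 = 4, a5 = 5, a6 = 3.
Check constraint 2: a1 - a3 = -3; constraint 7: a6 - a2 = 2. The remaining constraints are straightforward to verify.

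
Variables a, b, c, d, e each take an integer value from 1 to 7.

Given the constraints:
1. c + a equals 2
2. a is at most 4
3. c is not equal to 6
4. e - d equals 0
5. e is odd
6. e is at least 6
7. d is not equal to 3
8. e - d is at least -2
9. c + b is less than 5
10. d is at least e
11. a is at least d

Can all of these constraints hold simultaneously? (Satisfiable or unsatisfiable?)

Unsatisfiable

From constraints 6 and 10: d ≥ e and e ≥ 6, so d ≥ 6. From constraints 2 and 11: d ≤ a and a ≤ 4, so d ≤ 4. But 4 < 6, so no value of d works.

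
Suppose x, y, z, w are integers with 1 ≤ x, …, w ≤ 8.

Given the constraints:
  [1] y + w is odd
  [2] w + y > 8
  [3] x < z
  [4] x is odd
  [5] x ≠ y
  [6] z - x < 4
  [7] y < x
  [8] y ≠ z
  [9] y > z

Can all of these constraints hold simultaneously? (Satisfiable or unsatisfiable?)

Unsatisfiable

Constraints 3, 7, and 9 give x < z, z < y, y < x. Chaining: x < z < y < x, which forces x < x — impossible.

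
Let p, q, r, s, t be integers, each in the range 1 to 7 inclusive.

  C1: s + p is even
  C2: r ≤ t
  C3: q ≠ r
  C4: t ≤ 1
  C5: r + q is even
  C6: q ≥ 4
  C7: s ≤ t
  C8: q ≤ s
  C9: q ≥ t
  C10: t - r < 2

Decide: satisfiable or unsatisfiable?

Unsatisfiable

From constraints 6 and 8: s ≥ q and q ≥ 4, so s ≥ 4. From constraints 4 and 7: s ≤ t and t ≤ 1, so s ≤ 1. But 1 < 4, so no value of s works.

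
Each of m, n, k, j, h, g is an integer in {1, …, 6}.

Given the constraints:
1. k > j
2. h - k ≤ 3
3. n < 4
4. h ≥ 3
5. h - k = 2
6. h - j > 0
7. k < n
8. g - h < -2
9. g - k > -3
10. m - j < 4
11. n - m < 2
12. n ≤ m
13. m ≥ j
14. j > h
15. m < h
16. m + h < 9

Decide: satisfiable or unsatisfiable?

Constraints 1, 7, 12, 14, and 15 give m < h, h < j, j < k, k < n, n ≤ m. Chaining: m < h < j < k < n ≤ m, which forces m < m — impossible.

Unsatisfiable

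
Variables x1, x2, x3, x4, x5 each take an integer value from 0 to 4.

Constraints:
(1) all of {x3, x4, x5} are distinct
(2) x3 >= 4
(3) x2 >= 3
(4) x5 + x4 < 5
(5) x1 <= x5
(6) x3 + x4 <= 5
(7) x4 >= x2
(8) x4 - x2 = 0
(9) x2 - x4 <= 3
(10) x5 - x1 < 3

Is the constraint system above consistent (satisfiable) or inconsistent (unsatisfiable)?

Unsatisfiable

From constraint 2: x3 ≥ 4. From constraints 3 and 7: x4 ≥ x2 ≥ 3. Hence x3 + x4 ≥ 7. But constraint 6 requires x3 + x4 ≤ 5, and 5 < 7. Contradiction.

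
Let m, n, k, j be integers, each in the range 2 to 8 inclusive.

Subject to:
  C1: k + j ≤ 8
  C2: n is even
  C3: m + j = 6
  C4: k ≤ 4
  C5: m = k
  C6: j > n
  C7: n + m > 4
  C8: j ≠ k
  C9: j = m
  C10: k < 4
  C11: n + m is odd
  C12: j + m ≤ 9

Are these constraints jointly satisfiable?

From constraints 5 and 9, j = m = k, so j = k. But constraint 8 says j ≠ k. Contradiction.

Unsatisfiable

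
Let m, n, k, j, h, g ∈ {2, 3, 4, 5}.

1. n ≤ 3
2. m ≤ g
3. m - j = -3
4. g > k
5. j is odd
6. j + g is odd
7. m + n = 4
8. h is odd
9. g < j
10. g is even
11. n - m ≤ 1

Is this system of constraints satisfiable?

Take m = 2, n = 2, k = 2, j = 5, h = 5, g = 4. Then constraint 3: m - j = -3; constraint 7: m + n = 4, and every other listed constraint is also met.

Satisfiable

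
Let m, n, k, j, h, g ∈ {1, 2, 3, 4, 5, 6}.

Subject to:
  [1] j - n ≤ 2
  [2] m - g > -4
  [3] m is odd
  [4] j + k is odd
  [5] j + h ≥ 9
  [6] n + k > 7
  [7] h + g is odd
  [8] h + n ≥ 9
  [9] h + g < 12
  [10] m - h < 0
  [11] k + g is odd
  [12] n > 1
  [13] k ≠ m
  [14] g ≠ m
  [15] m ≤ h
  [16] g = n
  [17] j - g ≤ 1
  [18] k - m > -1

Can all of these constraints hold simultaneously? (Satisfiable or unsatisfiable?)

Try m = 3, n = 5, k = 4, j = 5, h = 4, g = 5.
Check constraint 1: j - n = 0; constraint 2: m - g = -2; constraint 5: j + h = 9. The remaining constraints are straightforward to verify.

Satisfiable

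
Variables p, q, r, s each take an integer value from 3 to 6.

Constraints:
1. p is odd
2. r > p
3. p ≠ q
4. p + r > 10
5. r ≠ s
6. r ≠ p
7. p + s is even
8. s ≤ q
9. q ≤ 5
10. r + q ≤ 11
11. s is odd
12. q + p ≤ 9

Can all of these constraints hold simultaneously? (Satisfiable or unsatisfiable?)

Satisfiable

Take p = 5, q = 3, r = 6, s = 3. Then constraint 4: p + r = 11; constraint 10: r + q = 9, and every other listed constraint is also met.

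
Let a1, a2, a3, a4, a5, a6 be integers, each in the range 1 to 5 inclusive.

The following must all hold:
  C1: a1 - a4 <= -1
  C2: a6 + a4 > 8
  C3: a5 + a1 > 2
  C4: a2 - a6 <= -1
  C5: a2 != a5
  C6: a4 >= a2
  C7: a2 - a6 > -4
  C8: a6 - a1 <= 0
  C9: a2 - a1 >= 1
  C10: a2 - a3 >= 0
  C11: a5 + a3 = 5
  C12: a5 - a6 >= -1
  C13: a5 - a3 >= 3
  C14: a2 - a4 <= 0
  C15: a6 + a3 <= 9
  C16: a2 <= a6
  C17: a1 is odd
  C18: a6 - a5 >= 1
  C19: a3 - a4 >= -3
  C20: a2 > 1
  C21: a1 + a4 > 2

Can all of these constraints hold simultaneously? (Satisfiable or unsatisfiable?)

Unsatisfiable

Constraints 8, 9, 13, 14, 18, and 19 give a3 − a4 ≥ -3, a4 − a2 ≥ 0, a2 − a1 ≥ 1, a1 − a6 ≥ 0, a6 − a5 ≥ 1, a5 − a3 ≥ 3.
Adding all 6 inequalities: the left sides telescope to 0, and the right sides sum to (-3) + 0 + 1 + 0 + 1 + 3 = 2. So 0 ≥ 2, which is false.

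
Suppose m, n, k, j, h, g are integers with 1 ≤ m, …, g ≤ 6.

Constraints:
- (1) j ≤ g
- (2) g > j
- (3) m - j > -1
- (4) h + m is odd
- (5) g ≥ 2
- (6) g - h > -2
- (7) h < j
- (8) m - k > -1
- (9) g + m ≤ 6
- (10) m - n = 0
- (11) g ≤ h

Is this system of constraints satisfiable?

Constraints 2, 7, and 11 give g ≤ h, h < j, j < g. Chaining: g ≤ h < j < g, which forces g < g — impossible.

Unsatisfiable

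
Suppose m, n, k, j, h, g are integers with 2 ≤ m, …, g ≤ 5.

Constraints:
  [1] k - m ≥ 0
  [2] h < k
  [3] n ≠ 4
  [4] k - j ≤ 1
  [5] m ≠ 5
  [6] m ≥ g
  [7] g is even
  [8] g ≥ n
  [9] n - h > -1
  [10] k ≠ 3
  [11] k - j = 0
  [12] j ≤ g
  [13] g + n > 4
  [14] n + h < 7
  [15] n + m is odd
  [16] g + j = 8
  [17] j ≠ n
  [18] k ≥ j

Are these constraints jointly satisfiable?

One satisfying assignment is m = 4, n = 3, k = 4, j = 4, h = 3, g = 4.
For the less obvious constraints — constraint 1: k - m = 0; constraint 4: k - j = 0; constraint 9: n - h = 0 — and the others hold by inspection.

Satisfiable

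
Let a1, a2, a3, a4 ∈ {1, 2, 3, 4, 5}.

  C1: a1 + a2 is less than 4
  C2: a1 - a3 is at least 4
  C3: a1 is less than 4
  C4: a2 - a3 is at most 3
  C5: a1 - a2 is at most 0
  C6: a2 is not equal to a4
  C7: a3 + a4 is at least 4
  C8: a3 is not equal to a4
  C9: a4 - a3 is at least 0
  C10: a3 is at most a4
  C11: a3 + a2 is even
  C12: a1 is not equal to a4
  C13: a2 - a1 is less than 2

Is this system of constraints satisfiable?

Unsatisfiable

Constraints 2, 4, and 5 give a3 − a2 ≥ -3, a2 − a1 ≥ 0, a1 − a3 ≥ 4.
Adding all 3 inequalities: the left sides telescope to 0, and the right sides sum to (-3) + 0 + 4 = 1. So 0 ≥ 1, which is false.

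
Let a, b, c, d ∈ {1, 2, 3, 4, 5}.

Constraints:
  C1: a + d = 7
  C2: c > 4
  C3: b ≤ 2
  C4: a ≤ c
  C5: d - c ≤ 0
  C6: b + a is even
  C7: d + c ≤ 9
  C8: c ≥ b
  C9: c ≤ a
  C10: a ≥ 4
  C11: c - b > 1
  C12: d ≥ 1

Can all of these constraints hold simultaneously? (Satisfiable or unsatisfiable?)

Satisfiable

Take a = 5, b = 1, c = 5, d = 2. Then constraint 1: a + d = 7; constraint 5: d - c = -3; constraint 7: d + c = 7, and every other listed constraint is also met.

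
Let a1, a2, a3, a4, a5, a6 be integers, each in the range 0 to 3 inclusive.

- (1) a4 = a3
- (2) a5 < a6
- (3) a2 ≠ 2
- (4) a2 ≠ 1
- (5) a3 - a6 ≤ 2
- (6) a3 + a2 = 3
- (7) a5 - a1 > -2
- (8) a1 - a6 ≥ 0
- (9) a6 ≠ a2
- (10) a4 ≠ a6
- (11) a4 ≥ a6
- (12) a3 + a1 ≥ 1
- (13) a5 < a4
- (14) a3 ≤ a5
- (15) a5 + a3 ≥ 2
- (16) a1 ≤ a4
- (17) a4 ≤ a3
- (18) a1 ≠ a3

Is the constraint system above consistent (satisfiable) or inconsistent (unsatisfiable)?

Constraints 2, 8, 14, 16, and 17 give a6 ≤ a1, a1 ≤ a4, a4 ≤ a3, a3 ≤ a5, a5 < a6. Chaining: a6 ≤ a1 ≤ a4 ≤ a3 ≤ a5 < a6, which forces a6 < a6 — impossible.

Unsatisfiable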